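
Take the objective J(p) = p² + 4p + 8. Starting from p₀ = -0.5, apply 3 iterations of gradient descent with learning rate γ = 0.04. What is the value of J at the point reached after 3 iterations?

J′(p) = 2p + 4
Step 1: J′(-0.5) = 3; p₁ = -0.5 − 0.04·3 = -0.62
Step 2: J′(-0.62) = 2.76; p₂ = -0.62 − 0.04·2.76 = -0.7304
Step 3: J′(-0.7304) = 2.5392; p₃ = -0.7304 − 0.04·2.5392 = -0.831968
J(-0.831968) = 5.364298753024

5.364298753024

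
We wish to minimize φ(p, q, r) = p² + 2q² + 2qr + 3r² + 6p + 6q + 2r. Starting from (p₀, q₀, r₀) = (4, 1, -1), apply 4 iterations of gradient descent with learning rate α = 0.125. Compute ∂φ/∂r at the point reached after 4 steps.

∇φ = (2p + 6, 4q + 2r + 6, 2q + 6r + 2)
Step 1: at (4, 1, -1), ∇φ = (14, 8, -2) → (4, 1, -1) − 0.125·(14, 8, -2) = (2.25, 0, -0.75)
Step 2: at (2.25, 0, -0.75), ∇φ = (10.5, 4.5, -2.5) → (2.25, 0, -0.75) − 0.125·(10.5, 4.5, -2.5) = (0.9375, -0.5625, -0.4375)
Step 3: at (0.9375, -0.5625, -0.4375), ∇φ = (7.875, 2.875, -1.75) → (0.9375, -0.5625, -0.4375) − 0.125·(7.875, 2.875, -1.75) = (-0.046875, -0.921875, -0.21875)
Step 4: at (-0.046875, -0.921875, -0.21875), ∇φ = (5.90625, 1.875, -1.15625) → (-0.046875, -0.921875, -0.21875) − 0.125·(5.90625, 1.875, -1.15625) = (-0.78515625, -1.15625, -0.07421875)
∂φ/∂r at (-0.78515625, -1.15625, -0.07421875) = -0.7578125

-0.7578125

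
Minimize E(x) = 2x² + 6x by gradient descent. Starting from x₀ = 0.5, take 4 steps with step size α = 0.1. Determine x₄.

-1.2408

E′(x) = 4x + 6
x₁ = 0.5 − 0.1·8 = -0.3
x₂ = -0.3 − 0.1·4.8 = -0.78
x₃ = -0.78 − 0.1·2.88 = -1.068
x₄ = -1.068 − 0.1·1.728 = -1.2408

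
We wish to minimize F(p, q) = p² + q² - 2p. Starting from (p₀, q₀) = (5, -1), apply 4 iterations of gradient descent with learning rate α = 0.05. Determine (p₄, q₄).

(3.6244, -0.6561)

∇F = (2p - 2, 2q)
Step 1: at (5, -1), ∇F = (8, -2) → (5, -1) − 0.05·(8, -2) = (4.6, -0.9)
Step 2: at (4.6, -0.9), ∇F = (7.2, -1.8) → (4.6, -0.9) − 0.05·(7.2, -1.8) = (4.24, -0.81)
Step 3: at (4.24, -0.81), ∇F = (6.48, -1.62) → (4.24, -0.81) − 0.05·(6.48, -1.62) = (3.916, -0.729)
Step 4: at (3.916, -0.729), ∇F = (5.832, -1.458) → (3.916, -0.729) − 0.05·(5.832, -1.458) = (3.6244, -0.6561)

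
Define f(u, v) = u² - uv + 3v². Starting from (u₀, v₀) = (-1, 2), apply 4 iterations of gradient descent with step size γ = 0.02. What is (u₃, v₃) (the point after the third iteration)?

∇f = (2u - v, -u + 6v)
(u₁, v₁) = (-1, 2) − 0.02·(-4, 13) = (-0.92, 1.74)
(u₂, v₂) = (-0.92, 1.74) − 0.02·(-3.58, 11.36) = (-0.8484, 1.5128)
(u₃, v₃) = (-0.8484, 1.5128) − 0.02·(-3.2096, 9.9252) = (-0.784208, 1.314296)

(-0.784208, 1.314296)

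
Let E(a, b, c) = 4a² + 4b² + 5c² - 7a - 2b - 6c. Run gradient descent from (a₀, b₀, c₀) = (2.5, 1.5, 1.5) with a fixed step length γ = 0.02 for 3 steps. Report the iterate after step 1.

∇E = (8a - 7, 8b - 2, 10c - 6)
(a₁, b₁, c₁) = (2.5, 1.5, 1.5) − 0.02·(13, 10, 9) = (2.24, 1.3, 1.32)

(2.24, 1.3, 1.32)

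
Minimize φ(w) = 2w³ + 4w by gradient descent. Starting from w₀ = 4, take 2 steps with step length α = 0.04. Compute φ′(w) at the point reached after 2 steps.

φ′(w) = 6w² + 4
Step 1: φ′(4) = 100; w₁ = 4 − 0.04·100 = 0
Step 2: φ′(0) = 4; w₂ = 0 − 0.04·4 = -0.16
φ′(w) at (-0.16) = 4.1536

4.1536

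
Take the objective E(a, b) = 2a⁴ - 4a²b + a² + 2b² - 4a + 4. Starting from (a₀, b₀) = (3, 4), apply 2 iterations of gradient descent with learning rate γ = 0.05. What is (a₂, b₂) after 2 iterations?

∇E = (8a³ - 8ab + 2a - 4, -4a² + 4b)
Step 1: at (3, 4), ∇E = (122, -20) → (3, 4) − 0.05·(122, -20) = (-3.1, 5)
Step 2: at (-3.1, 5), ∇E = (-124.528, -18.44) → (-3.1, 5) − 0.05·(-124.528, -18.44) = (3.1264, 5.922)

(3.1264, 5.922)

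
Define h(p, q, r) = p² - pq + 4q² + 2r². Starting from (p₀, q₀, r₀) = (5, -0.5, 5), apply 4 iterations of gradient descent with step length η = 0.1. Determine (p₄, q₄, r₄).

∇h = (2p - q, -p + 8q, 4r)
(p₁, q₁, r₁) = (5, -0.5, 5) − 0.1·(10.5, -9, 20) = (3.95, 0.4, 3)
(p₂, q₂, r₂) = (3.95, 0.4, 3) − 0.1·(7.5, -0.75, 12) = (3.2, 0.475, 1.8)
(p₃, q₃, r₃) = (3.2, 0.475, 1.8) − 0.1·(5.925, 0.6, 7.2) = (2.6075, 0.415, 1.08)
(p₄, q₄, r₄) = (2.6075, 0.415, 1.08) − 0.1·(4.8, 0.7125, 4.32) = (2.1275, 0.34375, 0.648)

(2.1275, 0.34375, 0.648)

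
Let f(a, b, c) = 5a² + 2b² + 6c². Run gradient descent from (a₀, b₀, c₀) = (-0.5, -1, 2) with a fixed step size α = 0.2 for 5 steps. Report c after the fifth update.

∇f = (10a, 4b, 12c)
(a₁, b₁, c₁) = (-0.5, -1, 2) − 0.2·(-5, -4, 24) = (0.5, -0.2, -2.8)
(a₂, b₂, c₂) = (0.5, -0.2, -2.8) − 0.2·(5, -0.8, -33.6) = (-0.5, -0.04, 3.92)
(a₃, b₃, c₃) = (-0.5, -0.04, 3.92) − 0.2·(-5, -0.16, 47.04) = (0.5, -0.008, -5.488)
(a₄, b₄, c₄) = (0.5, -0.008, -5.488) − 0.2·(5, -0.032, -65.856) = (-0.5, -0.0016, 7.6832)
(a₅, b₅, c₅) = (-0.5, -0.0016, 7.6832) − 0.2·(-5, -0.0064, 92.1984) = (0.5, -0.00032, -10.75648)
c = -10.75648

-10.75648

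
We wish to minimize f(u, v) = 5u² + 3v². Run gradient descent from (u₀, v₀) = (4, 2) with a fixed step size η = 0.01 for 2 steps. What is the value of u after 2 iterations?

∇f = (10u, 6v)
(u₁, v₁) = (4, 2) − 0.01·(40, 12) = (3.6, 1.88)
(u₂, v₂) = (3.6, 1.88) − 0.01·(36, 11.28) = (3.24, 1.7672)
u = 3.24

3.24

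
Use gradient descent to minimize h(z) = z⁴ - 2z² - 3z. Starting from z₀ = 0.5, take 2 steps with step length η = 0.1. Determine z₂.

1.28705

h′(z) = 4z³ - 4z - 3
z₁ = 0.5 − 0.1·(-4.5) = 0.95
z₂ = 0.95 − 0.1·(-3.3705) = 1.28705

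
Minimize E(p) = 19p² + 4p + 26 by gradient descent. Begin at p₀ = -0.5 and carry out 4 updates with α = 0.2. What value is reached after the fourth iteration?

E′(p) = 38p + 4
Step 1: E′(-0.5) = -15; p₁ = -0.5 − 0.2·(-15) = 2.5
Step 2: E′(2.5) = 99; p₂ = 2.5 − 0.2·99 = -17.3
Step 3: E′(-17.3) = -653.4; p₃ = -17.3 − 0.2·(-653.4) = 113.38
Step 4: E′(113.38) = 4312.44; p₄ = 113.38 − 0.2·4312.44 = -749.108

-749.108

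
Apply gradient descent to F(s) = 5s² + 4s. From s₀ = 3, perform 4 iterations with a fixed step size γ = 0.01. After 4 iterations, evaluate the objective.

F′(s) = 10s + 4
s₁ = 3 − 0.01·34 = 2.66
s₂ = 2.66 − 0.01·30.6 = 2.354
s₃ = 2.354 − 0.01·27.54 = 2.0786
s₄ = 2.0786 − 0.01·24.786 = 1.83074
F(1.83074) = 24.081004738

24.081004738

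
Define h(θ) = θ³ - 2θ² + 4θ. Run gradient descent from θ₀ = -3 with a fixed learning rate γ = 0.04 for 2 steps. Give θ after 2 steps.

-8.308608

h′(θ) = 3θ² - 4θ + 4
Step 1: h′(-3) = 43; θ₁ = -3 − 0.04·43 = -4.72
Step 2: h′(-4.72) = 89.7152; θ₂ = -4.72 − 0.04·89.7152 = -8.308608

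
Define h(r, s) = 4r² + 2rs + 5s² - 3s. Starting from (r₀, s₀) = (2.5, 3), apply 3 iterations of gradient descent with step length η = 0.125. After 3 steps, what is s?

∇h = (8r + 2s, 2r + 10s - 3)
(r₁, s₁) = (2.5, 3) − 0.125·(26, 32) = (-0.75, -1)
(r₂, s₂) = (-0.75, -1) − 0.125·(-8, -14.5) = (0.25, 0.8125)
(r₃, s₃) = (0.25, 0.8125) − 0.125·(3.625, 5.625) = (-0.203125, 0.109375)
s = 0.109375

0.109375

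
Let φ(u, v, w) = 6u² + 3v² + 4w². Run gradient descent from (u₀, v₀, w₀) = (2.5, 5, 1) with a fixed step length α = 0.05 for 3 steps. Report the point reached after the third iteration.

∇φ = (12u, 6v, 8w)
(u₁, v₁, w₁) = (2.5, 5, 1) − 0.05·(30, 30, 8) = (1, 3.5, 0.6)
(u₂, v₂, w₂) = (1, 3.5, 0.6) − 0.05·(12, 21, 4.8) = (0.4, 2.45, 0.36)
(u₃, v₃, w₃) = (0.4, 2.45, 0.36) − 0.05·(4.8, 14.7, 2.88) = (0.16, 1.715, 0.216)

(0.16, 1.715, 0.216)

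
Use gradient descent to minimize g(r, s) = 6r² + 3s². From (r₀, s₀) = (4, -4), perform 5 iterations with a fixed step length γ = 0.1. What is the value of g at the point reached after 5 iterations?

∇g = (12r, 6s)
(r₁, s₁) = (4, -4) − 0.1·(48, -24) = (-0.8, -1.6)
(r₂, s₂) = (-0.8, -1.6) − 0.1·(-9.6, -9.6) = (0.16, -0.64)
(r₃, s₃) = (0.16, -0.64) − 0.1·(1.92, -3.84) = (-0.032, -0.256)
(r₄, s₄) = (-0.032, -0.256) − 0.1·(-0.384, -1.536) = (0.0064, -0.1024)
(r₅, s₅) = (0.0064, -0.1024) − 0.1·(0.0768, -0.6144) = (-0.00128, -0.04096)
g(-0.00128, -0.04096) = 0.0050429952

0.0050429952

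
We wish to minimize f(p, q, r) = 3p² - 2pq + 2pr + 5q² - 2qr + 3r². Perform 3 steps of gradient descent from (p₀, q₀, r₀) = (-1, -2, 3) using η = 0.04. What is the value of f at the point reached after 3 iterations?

∇f = (6p - 2q + 2r, -2p + 10q - 2r, 2p - 2q + 6r)
(p₁, q₁, r₁) = (-1, -2, 3) − 0.04·(4, -24, 20) = (-1.16, -1.04, 2.2)
(p₂, q₂, r₂) = (-1.16, -1.04, 2.2) − 0.04·(-0.48, -12.48, 12.96) = (-1.1408, -0.5408, 1.6816)
(p₃, q₃, r₃) = (-1.1408, -0.5408, 1.6816) − 0.04·(-2.4, -6.4896, 8.8896) = (-1.0448, -0.281216, 1.326016)
f(-1.0448, -0.281216, 1.326016) = 6.33251045376

6.33251045376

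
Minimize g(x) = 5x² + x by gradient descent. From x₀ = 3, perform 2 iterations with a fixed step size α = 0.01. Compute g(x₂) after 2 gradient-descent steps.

31.475605

g′(x) = 10x + 1
x₁ = 3 − 0.01·31 = 2.69
x₂ = 2.69 − 0.01·27.9 = 2.411
g(2.411) = 31.475605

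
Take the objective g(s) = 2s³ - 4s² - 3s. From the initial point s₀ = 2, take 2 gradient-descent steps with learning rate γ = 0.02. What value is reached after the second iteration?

g′(s) = 6s² - 8s - 3
Step 1: g′(2) = 5; s₁ = 2 − 0.02·5 = 1.9
Step 2: g′(1.9) = 3.46; s₂ = 1.9 − 0.02·3.46 = 1.8308

1.8308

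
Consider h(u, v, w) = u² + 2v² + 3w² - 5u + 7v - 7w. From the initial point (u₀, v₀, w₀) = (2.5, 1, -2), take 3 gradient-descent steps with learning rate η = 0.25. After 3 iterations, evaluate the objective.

-15.98828125

∇h = (2u - 5, 4v + 7, 6w - 7)
Step 1: at (2.5, 1, -2), ∇h = (0, 11, -19) → (2.5, 1, -2) − 0.25·(0, 11, -19) = (2.5, -1.75, 2.75)
Step 2: at (2.5, -1.75, 2.75), ∇h = (0, 0, 9.5) → (2.5, -1.75, 2.75) − 0.25·(0, 0, 9.5) = (2.5, -1.75, 0.375)
Step 3: at (2.5, -1.75, 0.375), ∇h = (0, 0, -4.75) → (2.5, -1.75, 0.375) − 0.25·(0, 0, -4.75) = (2.5, -1.75, 1.5625)
h(2.5, -1.75, 1.5625) = -15.98828125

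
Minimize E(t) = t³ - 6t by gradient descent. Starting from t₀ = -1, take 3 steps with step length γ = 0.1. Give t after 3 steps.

0.3346973

E′(t) = 3t² - 6
t₁ = -1 − 0.1·(-3) = -0.7
t₂ = -0.7 − 0.1·(-4.53) = -0.247
t₃ = -0.247 − 0.1·(-5.816973) = 0.3346973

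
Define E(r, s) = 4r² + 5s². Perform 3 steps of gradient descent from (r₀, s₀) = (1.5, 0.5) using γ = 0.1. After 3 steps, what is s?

∇E = (8r, 10s)
(r₁, s₁) = (1.5, 0.5) − 0.1·(12, 5) = (0.3, 0)
(r₂, s₂) = (0.3, 0) − 0.1·(2.4, 0) = (0.06, 0)
(r₃, s₃) = (0.06, 0) − 0.1·(0.48, 0) = (0.012, 0)
s = 0

0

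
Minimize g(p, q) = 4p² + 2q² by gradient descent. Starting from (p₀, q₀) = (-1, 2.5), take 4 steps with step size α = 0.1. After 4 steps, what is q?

∇g = (8p, 4q)
(p₁, q₁) = (-1, 2.5) − 0.1·(-8, 10) = (-0.2, 1.5)
(p₂, q₂) = (-0.2, 1.5) − 0.1·(-1.6, 6) = (-0.04, 0.9)
(p₃, q₃) = (-0.04, 0.9) − 0.1·(-0.32, 3.6) = (-0.008, 0.54)
(p₄, q₄) = (-0.008, 0.54) − 0.1·(-0.064, 2.16) = (-0.0016, 0.324)
q = 0.324

0.324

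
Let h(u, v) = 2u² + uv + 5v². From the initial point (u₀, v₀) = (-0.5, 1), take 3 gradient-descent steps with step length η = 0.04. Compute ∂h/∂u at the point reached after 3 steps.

∇h = (4u + v, u + 10v)
(u₁, v₁) = (-0.5, 1) − 0.04·(-1, 9.5) = (-0.46, 0.62)
(u₂, v₂) = (-0.46, 0.62) − 0.04·(-1.22, 5.74) = (-0.4112, 0.3904)
(u₃, v₃) = (-0.4112, 0.3904) − 0.04·(-1.2544, 3.4928) = (-0.361024, 0.250688)
∂h/∂u at (-0.361024, 0.250688) = -1.193408

-1.193408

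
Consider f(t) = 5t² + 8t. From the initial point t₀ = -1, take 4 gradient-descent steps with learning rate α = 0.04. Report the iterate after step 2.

-0.872

f′(t) = 10t + 8
Step 1: f′(-1) = -2; t₁ = -1 − 0.04·(-2) = -0.92
Step 2: f′(-0.92) = -1.2; t₂ = -0.92 − 0.04·(-1.2) = -0.872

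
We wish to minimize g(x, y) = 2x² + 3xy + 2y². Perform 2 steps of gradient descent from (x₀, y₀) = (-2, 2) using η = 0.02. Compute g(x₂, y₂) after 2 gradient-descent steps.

3.68947264

∇g = (4x + 3y, 3x + 4y)
Step 1: at (-2, 2), ∇g = (-2, 2) → (-2, 2) − 0.02·(-2, 2) = (-1.96, 1.96)
Step 2: at (-1.96, 1.96), ∇g = (-1.96, 1.96) → (-1.96, 1.96) − 0.02·(-1.96, 1.96) = (-1.9208, 1.9208)
g(-1.9208, 1.9208) = 3.68947264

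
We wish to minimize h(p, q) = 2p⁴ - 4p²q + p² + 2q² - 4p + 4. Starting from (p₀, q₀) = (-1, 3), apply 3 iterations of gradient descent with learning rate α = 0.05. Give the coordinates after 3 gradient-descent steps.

(-1.3941376, 2.39392)

∇h = (8p³ - 8pq + 2p - 4, -4p² + 4q)
(p₁, q₁) = (-1, 3) − 0.05·(10, 8) = (-1.5, 2.6)
(p₂, q₂) = (-1.5, 2.6) − 0.05·(-2.8, 1.4) = (-1.36, 2.53)
(p₃, q₃) = (-1.36, 2.53) − 0.05·(0.682752, 2.7216) = (-1.3941376, 2.39392)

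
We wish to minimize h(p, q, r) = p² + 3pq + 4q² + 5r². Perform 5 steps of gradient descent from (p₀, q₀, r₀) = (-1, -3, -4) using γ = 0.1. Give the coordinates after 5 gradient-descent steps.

(0.13969, -0.05787, 0)

∇h = (2p + 3q, 3p + 8q, 10r)
(p₁, q₁, r₁) = (-1, -3, -4) − 0.1·(-11, -27, -40) = (0.1, -0.3, 0)
(p₂, q₂, r₂) = (0.1, -0.3, 0) − 0.1·(-0.7, -2.1, 0) = (0.17, -0.09, 0)
(p₃, q₃, r₃) = (0.17, -0.09, 0) − 0.1·(0.07, -0.21, 0) = (0.163, -0.069, 0)
(p₄, q₄, r₄) = (0.163, -0.069, 0) − 0.1·(0.119, -0.063, 0) = (0.1511, -0.0627, 0)
(p₅, q₅, r₅) = (0.1511, -0.0627, 0) − 0.1·(0.1141, -0.0483, 0) = (0.13969, -0.05787, 0)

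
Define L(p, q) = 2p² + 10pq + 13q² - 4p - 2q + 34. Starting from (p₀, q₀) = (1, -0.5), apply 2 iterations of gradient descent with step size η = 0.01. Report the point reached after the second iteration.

∇L = (4p + 10q - 4, 10p + 26q - 2)
(p₁, q₁) = (1, -0.5) − 0.01·(-5, -5) = (1.05, -0.45)
(p₂, q₂) = (1.05, -0.45) − 0.01·(-4.3, -3.2) = (1.093, -0.418)

(1.093, -0.418)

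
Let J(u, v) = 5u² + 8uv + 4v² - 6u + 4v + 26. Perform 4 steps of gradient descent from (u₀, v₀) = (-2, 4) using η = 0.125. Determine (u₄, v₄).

∇J = (10u + 8v - 6, 8u + 8v + 4)
(u₁, v₁) = (-2, 4) − 0.125·(6, 20) = (-2.75, 1.5)
(u₂, v₂) = (-2.75, 1.5) − 0.125·(-21.5, -6) = (-0.0625, 2.25)
(u₃, v₃) = (-0.0625, 2.25) − 0.125·(11.375, 21.5) = (-1.484375, -0.4375)
(u₄, v₄) = (-1.484375, -0.4375) − 0.125·(-24.34375, -11.375) = (1.55859375, 0.984375)

(1.55859375, 0.984375)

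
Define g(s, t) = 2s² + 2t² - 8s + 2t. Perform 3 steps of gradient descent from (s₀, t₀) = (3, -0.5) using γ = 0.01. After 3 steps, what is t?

-0.5

∇g = (4s - 8, 4t + 2)
(s₁, t₁) = (3, -0.5) − 0.01·(4, 0) = (2.96, -0.5)
(s₂, t₂) = (2.96, -0.5) − 0.01·(3.84, 0) = (2.9216, -0.5)
(s₃, t₃) = (2.9216, -0.5) − 0.01·(3.6864, 0) = (2.884736, -0.5)
t = -0.5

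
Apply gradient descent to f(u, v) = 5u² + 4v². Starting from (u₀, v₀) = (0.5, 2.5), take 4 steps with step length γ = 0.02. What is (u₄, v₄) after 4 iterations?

(0.2048, 1.2446784)

∇f = (10u, 8v)
Step 1: at (0.5, 2.5), ∇f = (5, 20) → (0.5, 2.5) − 0.02·(5, 20) = (0.4, 2.1)
Step 2: at (0.4, 2.1), ∇f = (4, 16.8) → (0.4, 2.1) − 0.02·(4, 16.8) = (0.32, 1.764)
Step 3: at (0.32, 1.764), ∇f = (3.2, 14.112) → (0.32, 1.764) − 0.02·(3.2, 14.112) = (0.256, 1.48176)
Step 4: at (0.256, 1.48176), ∇f = (2.56, 11.85408) → (0.256, 1.48176) − 0.02·(2.56, 11.85408) = (0.2048, 1.2446784)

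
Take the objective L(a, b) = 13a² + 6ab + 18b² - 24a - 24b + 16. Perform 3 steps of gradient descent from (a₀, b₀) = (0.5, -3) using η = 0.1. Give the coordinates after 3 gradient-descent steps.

∇L = (26a + 6b - 24, 6a + 36b - 24)
Step 1: at (0.5, -3), ∇L = (-29, -129) → (0.5, -3) − 0.1·(-29, -129) = (3.4, 9.9)
Step 2: at (3.4, 9.9), ∇L = (123.8, 352.8) → (3.4, 9.9) − 0.1·(123.8, 352.8) = (-8.98, -25.38)
Step 3: at (-8.98, -25.38), ∇L = (-409.76, -991.56) → (-8.98, -25.38) − 0.1·(-409.76, -991.56) = (31.996, 73.776)

(31.996, 73.776)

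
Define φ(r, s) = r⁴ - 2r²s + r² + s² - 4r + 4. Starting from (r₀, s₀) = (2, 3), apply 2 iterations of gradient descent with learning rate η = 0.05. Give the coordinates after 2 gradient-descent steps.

∇φ = (4r³ - 4rs + 2r - 4, -2r² + 2s)
(r₁, s₁) = (2, 3) − 0.05·(8, -2) = (1.6, 3.1)
(r₂, s₂) = (1.6, 3.1) − 0.05·(-4.256, 1.08) = (1.8128, 3.046)

(1.8128, 3.046)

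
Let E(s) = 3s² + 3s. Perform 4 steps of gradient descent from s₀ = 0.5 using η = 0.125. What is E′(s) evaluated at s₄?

E′(s) = 6s + 3
s₁ = 0.5 − 0.125·6 = -0.25
s₂ = -0.25 − 0.125·1.5 = -0.4375
s₃ = -0.4375 − 0.125·0.375 = -0.484375
s₄ = -0.484375 − 0.125·0.09375 = -0.49609375
E′(s) at (-0.49609375) = 0.0234375

0.0234375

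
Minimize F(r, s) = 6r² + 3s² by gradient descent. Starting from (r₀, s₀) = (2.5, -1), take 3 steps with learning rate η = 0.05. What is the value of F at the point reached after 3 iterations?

0.506547

∇F = (12r, 6s)
Step 1: at (2.5, -1), ∇F = (30, -6) → (2.5, -1) − 0.05·(30, -6) = (1, -0.7)
Step 2: at (1, -0.7), ∇F = (12, -4.2) → (1, -0.7) − 0.05·(12, -4.2) = (0.4, -0.49)
Step 3: at (0.4, -0.49), ∇F = (4.8, -2.94) → (0.4, -0.49) − 0.05·(4.8, -2.94) = (0.16, -0.343)
F(0.16, -0.343) = 0.506547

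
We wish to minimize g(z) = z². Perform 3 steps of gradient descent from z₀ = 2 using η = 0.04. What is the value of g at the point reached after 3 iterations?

2.425420005376

g′(z) = 2z
Step 1: g′(2) = 4; z₁ = 2 − 0.04·4 = 1.84
Step 2: g′(1.84) = 3.68; z₂ = 1.84 − 0.04·3.68 = 1.6928
Step 3: g′(1.6928) = 3.3856; z₃ = 1.6928 − 0.04·3.3856 = 1.557376
g(1.557376) = 2.425420005376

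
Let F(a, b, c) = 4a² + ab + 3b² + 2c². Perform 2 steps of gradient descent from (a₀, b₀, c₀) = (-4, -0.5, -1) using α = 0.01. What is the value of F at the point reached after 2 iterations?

∇F = (8a + b, a + 6b, 4c)
(a₁, b₁, c₁) = (-4, -0.5, -1) − 0.01·(-32.5, -7, -4) = (-3.675, -0.43, -0.96)
(a₂, b₂, c₂) = (-3.675, -0.43, -0.96) − 0.01·(-29.83, -6.255, -3.84) = (-3.3767, -0.36745, -0.9216)
F(-3.3767, -0.36745, -0.9216) = 48.9529316025

48.9529316025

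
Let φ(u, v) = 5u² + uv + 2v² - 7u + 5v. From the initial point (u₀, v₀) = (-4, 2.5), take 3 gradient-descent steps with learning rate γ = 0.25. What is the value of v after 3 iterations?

∇φ = (10u + v - 7, u + 4v + 5)
Step 1: at (-4, 2.5), ∇φ = (-44.5, 11) → (-4, 2.5) − 0.25·(-44.5, 11) = (7.125, -0.25)
Step 2: at (7.125, -0.25), ∇φ = (64, 11.125) → (7.125, -0.25) − 0.25·(64, 11.125) = (-8.875, -3.03125)
Step 3: at (-8.875, -3.03125), ∇φ = (-98.78125, -16) → (-8.875, -3.03125) − 0.25·(-98.78125, -16) = (15.8203125, 0.96875)
v = 0.96875

0.96875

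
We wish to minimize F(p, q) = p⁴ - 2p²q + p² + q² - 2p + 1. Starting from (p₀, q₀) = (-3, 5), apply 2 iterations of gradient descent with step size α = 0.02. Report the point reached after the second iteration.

(-2.00929024, 5.094976)

∇F = (4p³ - 4pq + 2p - 2, -2p² + 2q)
(p₁, q₁) = (-3, 5) − 0.02·(-56, -8) = (-1.88, 5.16)
(p₂, q₂) = (-1.88, 5.16) − 0.02·(6.464512, 3.2512) = (-2.00929024, 5.094976)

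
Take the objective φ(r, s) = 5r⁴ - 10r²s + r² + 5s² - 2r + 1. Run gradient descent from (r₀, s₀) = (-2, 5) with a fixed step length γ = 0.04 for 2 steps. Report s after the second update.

∇φ = (20r³ - 20rs + 2r - 2, -10r² + 10s)
Step 1: at (-2, 5), ∇φ = (34, 10) → (-2, 5) − 0.04·(34, 10) = (-3.36, 4.6)
Step 2: at (-3.36, 4.6), ∇φ = (-458.26112, -66.896) → (-3.36, 4.6) − 0.04·(-458.26112, -66.896) = (14.9704448, 7.27584)
s = 7.27584

7.27584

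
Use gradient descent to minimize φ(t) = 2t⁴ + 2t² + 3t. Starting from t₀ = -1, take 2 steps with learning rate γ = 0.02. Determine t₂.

φ′(t) = 8t³ + 4t + 3
Step 1: φ′(-1) = -9; t₁ = -1 − 0.02·(-9) = -0.82
Step 2: φ′(-0.82) = -4.690944; t₂ = -0.82 − 0.02·(-4.690944) = -0.72618112

-0.72618112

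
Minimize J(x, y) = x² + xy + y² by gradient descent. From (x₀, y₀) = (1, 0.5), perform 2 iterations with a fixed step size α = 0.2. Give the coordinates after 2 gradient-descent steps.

∇J = (2x + y, x + 2y)
(x₁, y₁) = (1, 0.5) − 0.2·(2.5, 2) = (0.5, 0.1)
(x₂, y₂) = (0.5, 0.1) − 0.2·(1.1, 0.7) = (0.28, -0.04)

(0.28, -0.04)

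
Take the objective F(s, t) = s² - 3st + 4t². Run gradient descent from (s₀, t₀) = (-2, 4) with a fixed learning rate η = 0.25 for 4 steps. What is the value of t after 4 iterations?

12.109375

∇F = (2s - 3t, -3s + 8t)
(s₁, t₁) = (-2, 4) − 0.25·(-16, 38) = (2, -5.5)
(s₂, t₂) = (2, -5.5) − 0.25·(20.5, -50) = (-3.125, 7)
(s₃, t₃) = (-3.125, 7) − 0.25·(-27.25, 65.375) = (3.6875, -9.34375)
(s₄, t₄) = (3.6875, -9.34375) − 0.25·(35.40625, -85.8125) = (-5.1640625, 12.109375)
t = 12.109375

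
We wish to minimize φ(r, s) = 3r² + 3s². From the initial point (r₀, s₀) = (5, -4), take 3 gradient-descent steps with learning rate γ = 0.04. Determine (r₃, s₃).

(2.19488, -1.755904)

∇φ = (6r, 6s)
Step 1: at (5, -4), ∇φ = (30, -24) → (5, -4) − 0.04·(30, -24) = (3.8, -3.04)
Step 2: at (3.8, -3.04), ∇φ = (22.8, -18.24) → (3.8, -3.04) − 0.04·(22.8, -18.24) = (2.888, -2.3104)
Step 3: at (2.888, -2.3104), ∇φ = (17.328, -13.8624) → (2.888, -2.3104) − 0.04·(17.328, -13.8624) = (2.19488, -1.755904)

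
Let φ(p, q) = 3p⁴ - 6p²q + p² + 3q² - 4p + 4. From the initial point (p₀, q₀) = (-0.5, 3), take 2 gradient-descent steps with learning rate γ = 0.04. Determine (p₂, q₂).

∇φ = (12p³ - 12pq + 2p - 4, -6p² + 6q)
Step 1: at (-0.5, 3), ∇φ = (11.5, 16.5) → (-0.5, 3) − 0.04·(11.5, 16.5) = (-0.96, 2.34)
Step 2: at (-0.96, 2.34), ∇φ = (10.419968, 8.5104) → (-0.96, 2.34) − 0.04·(10.419968, 8.5104) = (-1.37679872, 1.999584)

(-1.37679872, 1.999584)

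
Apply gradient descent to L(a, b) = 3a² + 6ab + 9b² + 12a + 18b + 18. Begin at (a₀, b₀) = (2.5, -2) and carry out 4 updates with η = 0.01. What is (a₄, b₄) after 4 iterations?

∇L = (6a + 6b + 12, 6a + 18b + 18)
(a₁, b₁) = (2.5, -2) − 0.01·(15, -3) = (2.35, -1.97)
(a₂, b₂) = (2.35, -1.97) − 0.01·(14.28, -3.36) = (2.2072, -1.9364)
(a₃, b₃) = (2.2072, -1.9364) − 0.01·(13.6248, -3.612) = (2.070952, -1.90028)
(a₄, b₄) = (2.070952, -1.90028) − 0.01·(13.024032, -3.779328) = (1.94071168, -1.86248672)

(1.94071168, -1.86248672)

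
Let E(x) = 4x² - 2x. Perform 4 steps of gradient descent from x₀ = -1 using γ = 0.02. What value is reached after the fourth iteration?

E′(x) = 8x - 2
x₁ = -1 − 0.02·(-10) = -0.8
x₂ = -0.8 − 0.02·(-8.4) = -0.632
x₃ = -0.632 − 0.02·(-7.056) = -0.49088
x₄ = -0.49088 − 0.02·(-5.92704) = -0.3723392

-0.3723392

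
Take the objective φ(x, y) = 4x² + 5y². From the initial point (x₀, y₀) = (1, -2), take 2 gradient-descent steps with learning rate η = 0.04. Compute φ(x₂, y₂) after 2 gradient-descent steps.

3.44725504

∇φ = (8x, 10y)
(x₁, y₁) = (1, -2) − 0.04·(8, -20) = (0.68, -1.2)
(x₂, y₂) = (0.68, -1.2) − 0.04·(5.44, -12) = (0.4624, -0.72)
φ(0.4624, -0.72) = 3.44725504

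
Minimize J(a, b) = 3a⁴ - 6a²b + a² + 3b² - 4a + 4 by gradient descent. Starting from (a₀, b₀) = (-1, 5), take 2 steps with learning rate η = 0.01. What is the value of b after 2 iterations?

4.595384

∇J = (12a³ - 12ab + 2a - 4, -6a² + 6b)
(a₁, b₁) = (-1, 5) − 0.01·(42, 24) = (-1.42, 4.76)
(a₂, b₂) = (-1.42, 4.76) − 0.01·(39.910944, 16.4616) = (-1.81910944, 4.595384)
b = 4.595384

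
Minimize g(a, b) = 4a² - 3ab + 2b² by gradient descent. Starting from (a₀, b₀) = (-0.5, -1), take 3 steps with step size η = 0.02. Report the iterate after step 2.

(-0.4602, -0.9028)

∇g = (8a - 3b, -3a + 4b)
Step 1: at (-0.5, -1), ∇g = (-1, -2.5) → (-0.5, -1) − 0.02·(-1, -2.5) = (-0.48, -0.95)
Step 2: at (-0.48, -0.95), ∇g = (-0.99, -2.36) → (-0.48, -0.95) − 0.02·(-0.99, -2.36) = (-0.4602, -0.9028)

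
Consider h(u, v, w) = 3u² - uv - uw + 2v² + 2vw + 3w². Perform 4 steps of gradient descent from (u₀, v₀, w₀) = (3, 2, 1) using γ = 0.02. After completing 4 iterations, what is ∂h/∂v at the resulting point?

∇h = (6u - v - w, -u + 4v + 2w, -u + 2v + 6w)
(u₁, v₁, w₁) = (3, 2, 1) − 0.02·(15, 7, 7) = (2.7, 1.86, 0.86)
(u₂, v₂, w₂) = (2.7, 1.86, 0.86) − 0.02·(13.48, 6.46, 6.18) = (2.4304, 1.7308, 0.7364)
(u₃, v₃, w₃) = (2.4304, 1.7308, 0.7364) − 0.02·(12.1152, 5.9656, 5.4496) = (2.188096, 1.611488, 0.627408)
(u₄, v₄, w₄) = (2.188096, 1.611488, 0.627408) − 0.02·(10.88968, 5.512672, 4.799328) = (1.9703024, 1.50123456, 0.53142144)
∂h/∂v at (1.9703024, 1.50123456, 0.53142144) = 5.09747872

5.09747872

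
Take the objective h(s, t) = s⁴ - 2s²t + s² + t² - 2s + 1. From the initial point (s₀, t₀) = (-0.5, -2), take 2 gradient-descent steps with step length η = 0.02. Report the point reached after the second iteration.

∇h = (4s³ - 4st + 2s - 2, -2s² + 2t)
(s₁, t₁) = (-0.5, -2) − 0.02·(-7.5, -4.5) = (-0.35, -1.91)
(s₂, t₂) = (-0.35, -1.91) − 0.02·(-5.5455, -4.065) = (-0.23909, -1.8287)

(-0.23909, -1.8287)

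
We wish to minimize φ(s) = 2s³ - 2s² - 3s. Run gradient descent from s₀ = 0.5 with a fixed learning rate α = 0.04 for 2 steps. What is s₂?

0.764096

φ′(s) = 6s² - 4s - 3
Step 1: φ′(0.5) = -3.5; s₁ = 0.5 − 0.04·(-3.5) = 0.64
Step 2: φ′(0.64) = -3.1024; s₂ = 0.64 − 0.04·(-3.1024) = 0.764096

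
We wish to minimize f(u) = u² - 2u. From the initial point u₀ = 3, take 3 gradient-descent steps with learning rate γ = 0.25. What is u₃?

f′(u) = 2u - 2
Step 1: f′(3) = 4; u₁ = 3 − 0.25·4 = 2
Step 2: f′(2) = 2; u₂ = 2 − 0.25·2 = 1.5
Step 3: f′(1.5) = 1; u₃ = 1.5 − 0.25·1 = 1.25

1.25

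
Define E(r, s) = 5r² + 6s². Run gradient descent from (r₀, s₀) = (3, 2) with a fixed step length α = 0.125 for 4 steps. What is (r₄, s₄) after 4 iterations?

∇E = (10r, 12s)
(r₁, s₁) = (3, 2) − 0.125·(30, 24) = (-0.75, -1)
(r₂, s₂) = (-0.75, -1) − 0.125·(-7.5, -12) = (0.1875, 0.5)
(r₃, s₃) = (0.1875, 0.5) − 0.125·(1.875, 6) = (-0.046875, -0.25)
(r₄, s₄) = (-0.046875, -0.25) − 0.125·(-0.46875, -3) = (0.01171875, 0.125)

(0.01171875, 0.125)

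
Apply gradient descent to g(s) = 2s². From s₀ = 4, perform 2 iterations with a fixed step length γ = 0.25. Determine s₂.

g′(s) = 4s
s₁ = 4 − 0.25·16 = 0
s₂ = 0 − 0.25·0 = 0

0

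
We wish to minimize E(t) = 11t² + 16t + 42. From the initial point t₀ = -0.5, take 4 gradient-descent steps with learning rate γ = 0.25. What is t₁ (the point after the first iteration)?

E′(t) = 22t + 16
t₁ = -0.5 − 0.25·5 = -1.75

-1.75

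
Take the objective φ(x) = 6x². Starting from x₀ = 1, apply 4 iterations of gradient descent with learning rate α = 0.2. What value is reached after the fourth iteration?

φ′(x) = 12x
Step 1: φ′(1) = 12; x₁ = 1 − 0.2·12 = -1.4
Step 2: φ′(-1.4) = -16.8; x₂ = -1.4 − 0.2·(-16.8) = 1.96
Step 3: φ′(1.96) = 23.52; x₃ = 1.96 − 0.2·23.52 = -2.744
Step 4: φ′(-2.744) = -32.928; x₄ = -2.744 − 0.2·(-32.928) = 3.8416

3.8416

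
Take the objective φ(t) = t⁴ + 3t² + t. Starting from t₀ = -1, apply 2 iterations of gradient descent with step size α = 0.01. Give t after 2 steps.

φ′(t) = 4t³ + 6t + 1
t₁ = -1 − 0.01·(-9) = -0.91
t₂ = -0.91 − 0.01·(-7.474284) = -0.83525716

-0.83525716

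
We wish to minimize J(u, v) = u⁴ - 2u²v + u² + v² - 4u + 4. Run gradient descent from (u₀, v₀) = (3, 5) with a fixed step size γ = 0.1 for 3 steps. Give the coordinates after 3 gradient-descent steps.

(-0.0967424, 5.74592)

∇J = (4u³ - 4uv + 2u - 4, -2u² + 2v)
Step 1: at (3, 5), ∇J = (50, -8) → (3, 5) − 0.1·(50, -8) = (-2, 5.8)
Step 2: at (-2, 5.8), ∇J = (6.4, 3.6) → (-2, 5.8) − 0.1·(6.4, 3.6) = (-2.64, 5.44)
Step 3: at (-2.64, 5.44), ∇J = (-25.432576, -3.0592) → (-2.64, 5.44) − 0.1·(-25.432576, -3.0592) = (-0.0967424, 5.74592)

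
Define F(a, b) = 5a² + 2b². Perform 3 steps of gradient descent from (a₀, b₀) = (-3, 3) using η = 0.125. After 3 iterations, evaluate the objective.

∇F = (10a, 4b)
(a₁, b₁) = (-3, 3) − 0.125·(-30, 12) = (0.75, 1.5)
(a₂, b₂) = (0.75, 1.5) − 0.125·(7.5, 6) = (-0.1875, 0.75)
(a₃, b₃) = (-0.1875, 0.75) − 0.125·(-1.875, 3) = (0.046875, 0.375)
F(0.046875, 0.375) = 0.292236328125

0.292236328125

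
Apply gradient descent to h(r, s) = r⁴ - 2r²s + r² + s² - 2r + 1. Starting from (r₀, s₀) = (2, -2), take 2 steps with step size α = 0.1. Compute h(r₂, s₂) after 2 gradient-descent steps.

∇h = (4r³ - 4rs + 2r - 2, -2r² + 2s)
Step 1: at (2, -2), ∇h = (50, -12) → (2, -2) − 0.1·(50, -12) = (-3, -0.8)
Step 2: at (-3, -0.8), ∇h = (-125.6, -19.6) → (-3, -0.8) − 0.1·(-125.6, -19.6) = (9.56, 1.16)
h(9.56, 1.16) = 8215.37616896

8215.37616896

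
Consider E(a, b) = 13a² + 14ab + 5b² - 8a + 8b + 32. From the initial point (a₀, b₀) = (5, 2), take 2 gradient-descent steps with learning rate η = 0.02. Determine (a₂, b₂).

∇E = (26a + 14b - 8, 14a + 10b + 8)
(a₁, b₁) = (5, 2) − 0.02·(150, 98) = (2, 0.04)
(a₂, b₂) = (2, 0.04) − 0.02·(44.56, 36.4) = (1.1088, -0.688)

(1.1088, -0.688)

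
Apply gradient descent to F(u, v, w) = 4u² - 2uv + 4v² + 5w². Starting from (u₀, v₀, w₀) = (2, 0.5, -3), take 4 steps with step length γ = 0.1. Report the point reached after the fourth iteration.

∇F = (8u - 2v, -2u + 8v, 10w)
Step 1: at (2, 0.5, -3), ∇F = (15, 0, -30) → (2, 0.5, -3) − 0.1·(15, 0, -30) = (0.5, 0.5, 0)
Step 2: at (0.5, 0.5, 0), ∇F = (3, 3, 0) → (0.5, 0.5, 0) − 0.1·(3, 3, 0) = (0.2, 0.2, 0)
Step 3: at (0.2, 0.2, 0), ∇F = (1.2, 1.2, 0) → (0.2, 0.2, 0) − 0.1·(1.2, 1.2, 0) = (0.08, 0.08, 0)
Step 4: at (0.08, 0.08, 0), ∇F = (0.48, 0.48, 0) → (0.08, 0.08, 0) − 0.1·(0.48, 0.48, 0) = (0.032, 0.032, 0)

(0.032, 0.032, 0)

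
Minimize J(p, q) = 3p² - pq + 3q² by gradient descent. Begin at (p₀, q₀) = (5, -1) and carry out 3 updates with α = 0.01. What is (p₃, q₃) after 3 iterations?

∇J = (6p - q, -p + 6q)
(p₁, q₁) = (5, -1) − 0.01·(31, -11) = (4.69, -0.89)
(p₂, q₂) = (4.69, -0.89) − 0.01·(29.03, -10.03) = (4.3997, -0.7897)
(p₃, q₃) = (4.3997, -0.7897) − 0.01·(27.1879, -9.1379) = (4.127821, -0.698321)

(4.127821, -0.698321)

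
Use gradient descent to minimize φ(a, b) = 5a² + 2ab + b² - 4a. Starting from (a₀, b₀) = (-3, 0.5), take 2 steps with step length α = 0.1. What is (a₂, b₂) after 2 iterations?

∇φ = (10a + 2b - 4, 2a + 2b)
(a₁, b₁) = (-3, 0.5) − 0.1·(-33, -5) = (0.3, 1)
(a₂, b₂) = (0.3, 1) − 0.1·(1, 2.6) = (0.2, 0.74)

(0.2, 0.74)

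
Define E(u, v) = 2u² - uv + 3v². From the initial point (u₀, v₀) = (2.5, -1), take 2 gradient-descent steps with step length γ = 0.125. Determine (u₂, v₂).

∇E = (4u - v, -u + 6v)
(u₁, v₁) = (2.5, -1) − 0.125·(11, -8.5) = (1.125, 0.0625)
(u₂, v₂) = (1.125, 0.0625) − 0.125·(4.4375, -0.75) = (0.5703125, 0.15625)

(0.5703125, 0.15625)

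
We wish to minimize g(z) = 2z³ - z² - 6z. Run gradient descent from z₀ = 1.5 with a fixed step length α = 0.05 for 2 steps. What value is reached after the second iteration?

1.2148125

g′(z) = 6z² - 2z - 6
Step 1: g′(1.5) = 4.5; z₁ = 1.5 − 0.05·4.5 = 1.275
Step 2: g′(1.275) = 1.20375; z₂ = 1.275 − 0.05·1.20375 = 1.2148125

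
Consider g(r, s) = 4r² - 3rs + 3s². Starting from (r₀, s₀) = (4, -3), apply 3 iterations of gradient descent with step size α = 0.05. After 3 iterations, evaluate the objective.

∇g = (8r - 3s, -3r + 6s)
Step 1: at (4, -3), ∇g = (41, -30) → (4, -3) − 0.05·(41, -30) = (1.95, -1.5)
Step 2: at (1.95, -1.5), ∇g = (20.1, -14.85) → (1.95, -1.5) − 0.05·(20.1, -14.85) = (0.945, -0.7575)
Step 3: at (0.945, -0.7575), ∇g = (9.8325, -7.38) → (0.945, -0.7575) − 0.05·(9.8325, -7.38) = (0.453375, -0.3885)
g(0.453375, -0.3885) = 1.803400875

1.803400875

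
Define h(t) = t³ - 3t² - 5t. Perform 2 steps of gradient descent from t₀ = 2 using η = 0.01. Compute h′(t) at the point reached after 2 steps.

h′(t) = 3t² - 6t - 5
t₁ = 2 − 0.01·(-5) = 2.05
t₂ = 2.05 − 0.01·(-4.6925) = 2.096925
h′(t) at (2.096925) = -4.390266633125

-4.390266633125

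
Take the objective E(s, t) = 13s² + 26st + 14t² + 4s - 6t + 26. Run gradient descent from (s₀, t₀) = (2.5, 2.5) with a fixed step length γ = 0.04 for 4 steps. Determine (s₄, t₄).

∇E = (26s + 26t + 4, 26s + 28t - 6)
Step 1: at (2.5, 2.5), ∇E = (134, 129) → (2.5, 2.5) − 0.04·(134, 129) = (-2.86, -2.66)
Step 2: at (-2.86, -2.66), ∇E = (-139.52, -154.84) → (-2.86, -2.66) − 0.04·(-139.52, -154.84) = (2.7208, 3.5336)
Step 3: at (2.7208, 3.5336), ∇E = (166.6144, 163.6816) → (2.7208, 3.5336) − 0.04·(166.6144, 163.6816) = (-3.943776, -3.013664)
Step 4: at (-3.943776, -3.013664), ∇E = (-176.89344, -192.920768) → (-3.943776, -3.013664) − 0.04·(-176.89344, -192.920768) = (3.1319616, 4.70316672)

(3.1319616, 4.70316672)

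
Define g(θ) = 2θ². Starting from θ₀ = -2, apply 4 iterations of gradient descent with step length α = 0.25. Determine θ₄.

0

g′(θ) = 4θ
Step 1: g′(-2) = -8; θ₁ = -2 − 0.25·(-8) = 0
Step 2: g′(0) = 0; θ₂ = 0 − 0.25·0 = 0
Step 3: g′(0) = 0; θ₃ = 0 − 0.25·0 = 0
Step 4: g′(0) = 0; θ₄ = 0 − 0.25·0 = 0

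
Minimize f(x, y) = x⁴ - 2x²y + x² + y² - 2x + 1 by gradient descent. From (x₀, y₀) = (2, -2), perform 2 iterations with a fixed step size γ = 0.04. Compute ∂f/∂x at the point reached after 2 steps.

-1.390464

∇f = (4x³ - 4xy + 2x - 2, -2x² + 2y)
Step 1: at (2, -2), ∇f = (50, -12) → (2, -2) − 0.04·(50, -12) = (0, -1.52)
Step 2: at (0, -1.52), ∇f = (-2, -3.04) → (0, -1.52) − 0.04·(-2, -3.04) = (0.08, -1.3984)
∂f/∂x at (0.08, -1.3984) = -1.390464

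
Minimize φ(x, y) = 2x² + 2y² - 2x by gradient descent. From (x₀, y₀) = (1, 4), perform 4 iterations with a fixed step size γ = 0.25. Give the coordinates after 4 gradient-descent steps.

∇φ = (4x - 2, 4y)
Step 1: at (1, 4), ∇φ = (2, 16) → (1, 4) − 0.25·(2, 16) = (0.5, 0)
Step 2: at (0.5, 0), ∇φ = (0, 0) → (0.5, 0) − 0.25·(0, 0) = (0.5, 0)
Step 3: at (0.5, 0), ∇φ = (0, 0) → (0.5, 0) − 0.25·(0, 0) = (0.5, 0)
Step 4: at (0.5, 0), ∇φ = (0, 0) → (0.5, 0) − 0.25·(0, 0) = (0.5, 0)

(0.5, 0)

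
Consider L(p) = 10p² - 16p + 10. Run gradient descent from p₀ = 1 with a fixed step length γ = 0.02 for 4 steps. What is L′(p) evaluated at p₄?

L′(p) = 20p - 16
Step 1: L′(1) = 4; p₁ = 1 − 0.02·4 = 0.92
Step 2: L′(0.92) = 2.4; p₂ = 0.92 − 0.02·2.4 = 0.872
Step 3: L′(0.872) = 1.44; p₃ = 0.872 − 0.02·1.44 = 0.8432
Step 4: L′(0.8432) = 0.864; p₄ = 0.8432 − 0.02·0.864 = 0.82592
L′(p) at (0.82592) = 0.5184

0.5184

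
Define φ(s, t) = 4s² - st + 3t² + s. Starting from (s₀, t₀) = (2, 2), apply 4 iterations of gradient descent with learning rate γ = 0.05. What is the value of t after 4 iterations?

0.59578125

∇φ = (8s - t + 1, -s + 6t)
(s₁, t₁) = (2, 2) − 0.05·(15, 10) = (1.25, 1.5)
(s₂, t₂) = (1.25, 1.5) − 0.05·(9.5, 7.75) = (0.775, 1.1125)
(s₃, t₃) = (0.775, 1.1125) − 0.05·(6.0875, 5.9) = (0.470625, 0.8175)
(s₄, t₄) = (0.470625, 0.8175) − 0.05·(3.9475, 4.434375) = (0.27325, 0.59578125)
t = 0.59578125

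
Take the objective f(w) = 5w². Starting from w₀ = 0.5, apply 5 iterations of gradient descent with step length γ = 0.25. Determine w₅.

-3.796875

f′(w) = 10w
Step 1: f′(0.5) = 5; w₁ = 0.5 − 0.25·5 = -0.75
Step 2: f′(-0.75) = -7.5; w₂ = -0.75 − 0.25·(-7.5) = 1.125
Step 3: f′(1.125) = 11.25; w₃ = 1.125 − 0.25·11.25 = -1.6875
Step 4: f′(-1.6875) = -16.875; w₄ = -1.6875 − 0.25·(-16.875) = 2.53125
Step 5: f′(2.53125) = 25.3125; w₅ = 2.53125 − 0.25·25.3125 = -3.796875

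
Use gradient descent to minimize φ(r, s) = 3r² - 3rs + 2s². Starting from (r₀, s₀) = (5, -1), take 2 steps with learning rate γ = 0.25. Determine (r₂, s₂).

∇φ = (6r - 3s, -3r + 4s)
Step 1: at (5, -1), ∇φ = (33, -19) → (5, -1) − 0.25·(33, -19) = (-3.25, 3.75)
Step 2: at (-3.25, 3.75), ∇φ = (-30.75, 24.75) → (-3.25, 3.75) − 0.25·(-30.75, 24.75) = (4.4375, -2.4375)

(4.4375, -2.4375)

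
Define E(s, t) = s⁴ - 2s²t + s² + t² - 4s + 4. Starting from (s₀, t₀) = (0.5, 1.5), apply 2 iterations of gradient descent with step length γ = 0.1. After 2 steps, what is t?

1.2205

∇E = (4s³ - 4st + 2s - 4, -2s² + 2t)
(s₁, t₁) = (0.5, 1.5) − 0.1·(-5.5, 2.5) = (1.05, 1.25)
(s₂, t₂) = (1.05, 1.25) − 0.1·(-2.5195, 0.295) = (1.30195, 1.2205)
t = 1.2205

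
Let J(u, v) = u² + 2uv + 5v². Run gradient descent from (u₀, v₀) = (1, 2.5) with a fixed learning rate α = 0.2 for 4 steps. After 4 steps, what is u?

0.968

∇J = (2u + 2v, 2u + 10v)
Step 1: at (1, 2.5), ∇J = (7, 27) → (1, 2.5) − 0.2·(7, 27) = (-0.4, -2.9)
Step 2: at (-0.4, -2.9), ∇J = (-6.6, -29.8) → (-0.4, -2.9) − 0.2·(-6.6, -29.8) = (0.92, 3.06)
Step 3: at (0.92, 3.06), ∇J = (7.96, 32.44) → (0.92, 3.06) − 0.2·(7.96, 32.44) = (-0.672, -3.428)
Step 4: at (-0.672, -3.428), ∇J = (-8.2, -35.624) → (-0.672, -3.428) − 0.2·(-8.2, -35.624) = (0.968, 3.6968)
u = 0.968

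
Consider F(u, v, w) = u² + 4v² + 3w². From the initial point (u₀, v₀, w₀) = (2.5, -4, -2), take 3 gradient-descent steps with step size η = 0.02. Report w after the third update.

∇F = (2u, 8v, 6w)
(u₁, v₁, w₁) = (2.5, -4, -2) − 0.02·(5, -32, -12) = (2.4, -3.36, -1.76)
(u₂, v₂, w₂) = (2.4, -3.36, -1.76) − 0.02·(4.8, -26.88, -10.56) = (2.304, -2.8224, -1.5488)
(u₃, v₃, w₃) = (2.304, -2.8224, -1.5488) − 0.02·(4.608, -22.5792, -9.2928) = (2.21184, -2.370816, -1.362944)
w = -1.362944

-1.362944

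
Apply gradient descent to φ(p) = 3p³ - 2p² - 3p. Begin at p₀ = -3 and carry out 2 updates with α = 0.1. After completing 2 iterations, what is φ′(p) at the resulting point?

192688.29

φ′(p) = 9p² - 4p - 3
Step 1: φ′(-3) = 90; p₁ = -3 − 0.1·90 = -12
Step 2: φ′(-12) = 1341; p₂ = -12 − 0.1·1341 = -146.1
φ′(p) at (-146.1) = 192688.29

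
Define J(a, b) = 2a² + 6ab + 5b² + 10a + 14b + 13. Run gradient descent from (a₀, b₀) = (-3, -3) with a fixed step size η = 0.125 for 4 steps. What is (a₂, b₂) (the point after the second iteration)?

(-2.4375, -1.6875)

∇J = (4a + 6b + 10, 6a + 10b + 14)
(a₁, b₁) = (-3, -3) − 0.125·(-20, -34) = (-0.5, 1.25)
(a₂, b₂) = (-0.5, 1.25) − 0.125·(15.5, 23.5) = (-2.4375, -1.6875)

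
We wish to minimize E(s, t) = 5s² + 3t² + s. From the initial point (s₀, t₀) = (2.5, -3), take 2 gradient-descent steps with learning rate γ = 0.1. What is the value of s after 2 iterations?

∇E = (10s + 1, 6t)
Step 1: at (2.5, -3), ∇E = (26, -18) → (2.5, -3) − 0.1·(26, -18) = (-0.1, -1.2)
Step 2: at (-0.1, -1.2), ∇E = (0, -7.2) → (-0.1, -1.2) − 0.1·(0, -7.2) = (-0.1, -0.48)
s = -0.1

-0.1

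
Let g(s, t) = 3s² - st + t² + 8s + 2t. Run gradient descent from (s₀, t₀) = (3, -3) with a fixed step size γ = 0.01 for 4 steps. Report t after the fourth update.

∇g = (6s - t + 8, -s + 2t + 2)
Step 1: at (3, -3), ∇g = (29, -7) → (3, -3) − 0.01·(29, -7) = (2.71, -2.93)
Step 2: at (2.71, -2.93), ∇g = (27.19, -6.57) → (2.71, -2.93) − 0.01·(27.19, -6.57) = (2.4381, -2.8643)
Step 3: at (2.4381, -2.8643), ∇g = (25.4929, -6.1667) → (2.4381, -2.8643) − 0.01·(25.4929, -6.1667) = (2.183171, -2.802633)
Step 4: at (2.183171, -2.802633), ∇g = (23.901659, -5.788437) → (2.183171, -2.802633) − 0.01·(23.901659, -5.788437) = (1.94415441, -2.74474863)
t = -2.74474863

-2.74474863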